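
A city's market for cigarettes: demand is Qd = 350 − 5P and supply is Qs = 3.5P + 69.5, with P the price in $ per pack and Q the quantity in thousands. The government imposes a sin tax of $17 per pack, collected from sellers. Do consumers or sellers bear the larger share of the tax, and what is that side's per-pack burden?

Before the tax: set 350 − 5P = 3.5P + 69.5 → P* = $33, Q* = 185.
With the tax collected from sellers, supply shifts: Qs = 3.5(P − 17) + 69.5.
Solving gives Q = 150 with consumers paying $40 and sellers receiving $23 (the $17 wedge).
Per-pack burden: consumers $7, sellers $10.
Sellers take the larger share because supply is less price-elastic here (demand slope 5 vs supply slope 3.5).

Sellers bear the larger share: $10 per pack.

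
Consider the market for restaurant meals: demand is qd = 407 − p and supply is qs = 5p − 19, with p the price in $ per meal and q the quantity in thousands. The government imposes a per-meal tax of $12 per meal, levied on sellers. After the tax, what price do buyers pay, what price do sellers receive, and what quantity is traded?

Buyers pay $81; sellers receive $69; quantity = 326.

Without the tax, 407 − p = 5p − 19 gives 6p = 426, so p* = $71 and q* = 336.
With the tax collected from sellers, supply shifts: qs = 5(p − 12) − 19.
New equilibrium: buyers pay $81, sellers receive $69, q = 326. (Wedge: pb − ps = 12.)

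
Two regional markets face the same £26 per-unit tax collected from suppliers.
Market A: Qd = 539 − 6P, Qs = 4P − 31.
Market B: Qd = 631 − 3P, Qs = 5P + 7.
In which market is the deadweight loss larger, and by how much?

Market A: pre-tax P* = £57, Q* = 197; post-tax Q = 134.6; deadweight loss = £811.2.
Market B: pre-tax P* = £78, Q* = 397; post-tax Q = 348.25; deadweight loss = £633.75.
Difference: £811.2 vs £633.75 → market A is larger by £177.45.

Market A, by £177.45.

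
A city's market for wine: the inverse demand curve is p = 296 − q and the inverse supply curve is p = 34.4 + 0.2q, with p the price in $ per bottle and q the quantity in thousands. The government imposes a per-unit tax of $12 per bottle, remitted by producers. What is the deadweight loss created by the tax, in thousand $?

Rewrite in direct form: qd = 296 − p and qs = 5p − 172.
Before the tax: set 296 − p = 5p − 172 → p* = $78, q* = 218.
With the tax collected from producers, supply shifts: qs = 5(p − 12) − 172.
Solving gives q = 208 with consumers paying $88 and producers receiving $76 (the $12 wedge).
Quantity falls by |ΔQ| = |218 − 208| = 10.
DWL = ½ · t · |ΔQ| = ½ · 12 · 10 = $60.

Deadweight loss = $60 thousand.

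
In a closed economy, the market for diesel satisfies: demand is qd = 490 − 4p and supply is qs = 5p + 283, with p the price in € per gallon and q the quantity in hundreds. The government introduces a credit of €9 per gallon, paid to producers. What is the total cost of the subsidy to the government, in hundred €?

Government outlay = €3762 hundred.

Before the subsidy: set 490 − 4p = 5p + 283 → p* = €23, q* = 398.
With a per-unit subsidy paid to producers, each receives p + 9 per unit sold, so supply becomes qs = 5(p + 9) + 283.
Solving gives q = 418 with buyers paying €18 and producers receiving €27 (the €9 wedge).
Outlay = t · Q = 9 · 418 = €3762.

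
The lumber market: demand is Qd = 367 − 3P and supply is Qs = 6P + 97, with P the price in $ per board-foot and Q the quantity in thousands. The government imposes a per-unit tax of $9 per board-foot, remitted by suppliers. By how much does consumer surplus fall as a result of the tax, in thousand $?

Consumer surplus falls by $1608 thousand.

Without the tax, 367 − 3P = 6P + 97 gives 9P = 270, so P* = $30 and Q* = 277.
With the tax collected from suppliers, supply shifts: Qs = 6(P − 9) + 97.
Solving gives Q = 259 with consumers paying $36 and suppliers receiving $27 (the $9 wedge).
ΔCS is the trapezoid between Q = 259 and Q = 277 of height $6: ½ · (277 + 259) · 6 = $1608.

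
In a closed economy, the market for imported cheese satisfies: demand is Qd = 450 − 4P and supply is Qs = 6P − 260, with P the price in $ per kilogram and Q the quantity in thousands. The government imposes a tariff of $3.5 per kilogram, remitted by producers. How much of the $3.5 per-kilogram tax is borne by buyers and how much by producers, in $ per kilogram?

Buyers bear $2.1 per kilogram; producers bear $1.4 per kilogram.

Without the tax, 450 − 4P = 6P − 260 gives 10P = 710, so P* = $71 and Q* = 166.
With the tax collected from producers, supply shifts: Qs = 6(P − 3.5) − 260.
New equilibrium: buyers pay $73.1, producers receive $69.6, Q = 157.6. (Wedge: Pb − Ps = 3.5.)
Burden on buyers: $2.1; on producers: $1.4. (They sum to $3.5.)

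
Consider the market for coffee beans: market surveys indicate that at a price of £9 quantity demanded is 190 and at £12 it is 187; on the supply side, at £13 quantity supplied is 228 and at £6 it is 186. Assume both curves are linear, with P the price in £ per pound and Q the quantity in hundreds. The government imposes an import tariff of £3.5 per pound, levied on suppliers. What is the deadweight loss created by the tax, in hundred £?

Demand slope: (187 − 190)/(12 − 9) = -1, so Qd = 199 − P.
Supply slope: (186 − 228)/(6 − 13) = 6, so Qs = 6P + 150.
Without the tax, 199 − P = 6P + 150 gives 7P = 49, so P* = £7 and Q* = 192.
With the tax collected from suppliers, supply shifts: Qs = 6(P − 3.5) + 150.
New equilibrium: buyers pay £10, suppliers receive £6.5, Q = 189. (Wedge: Pb − Ps = 3.5.)
Quantity falls by |ΔQ| = |192 − 189| = 3.
DWL = ½ · t · |ΔQ| = ½ · 3.5 · 3 = £5.25.

Deadweight loss = £5.25 hundred.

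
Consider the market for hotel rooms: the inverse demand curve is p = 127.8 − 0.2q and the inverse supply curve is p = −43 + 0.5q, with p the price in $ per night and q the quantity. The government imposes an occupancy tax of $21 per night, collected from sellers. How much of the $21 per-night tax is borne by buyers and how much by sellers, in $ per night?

Buyers bear $6 per night; sellers bear $15 per night.

Rewrite in direct form: qd = 639 − 5p and qs = 2p + 86.
Without the tax, 639 − 5p = 2p + 86 gives 7p = 553, so p* = $79 and q* = 244.
With the tax collected from sellers, supply shifts: qs = 2(p − 21) + 86.
New equilibrium: buyers pay $85, sellers receive $64, q = 214. (Wedge: pb − ps = 21.)
Burden on buyers: $6; on sellers: $15. (They sum to $21.)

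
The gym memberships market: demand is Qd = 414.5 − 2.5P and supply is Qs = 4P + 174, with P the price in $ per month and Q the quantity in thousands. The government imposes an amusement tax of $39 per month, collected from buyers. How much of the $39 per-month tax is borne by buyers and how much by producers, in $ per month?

Buyers bear $24 per month; producers bear $15 per month.

Without the tax, 414.5 − 2.5P = 4P + 174 gives 6.5P = 240.5, so P* = $37 and Q* = 322.
With the tax collected from buyers, demand (in seller-price terms) shifts: Qd = 414.5 − 2.5(P + 39).
Solving gives Q = 262 with buyers paying $61 and producers receiving $22 (the $39 wedge).
Burden on buyers: $24; on producers: $15. (They sum to $39.)
The less price-elastic side of the market bears the larger share of a per-unit tax.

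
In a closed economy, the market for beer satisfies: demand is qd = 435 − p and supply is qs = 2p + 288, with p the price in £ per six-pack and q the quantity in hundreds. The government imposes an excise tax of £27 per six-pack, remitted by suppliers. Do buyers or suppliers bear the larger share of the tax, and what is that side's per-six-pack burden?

Buyers bear the larger share: £18 per six-pack.

Without the tax, 435 − p = 2p + 288 gives 3p = 147, so p* = £49 and q* = 386.
With the tax collected from suppliers, supply shifts: qs = 2(p − 27) + 288.
Solving gives q = 368 with buyers paying £67 and suppliers receiving £40 (the £27 wedge).
Per-six-pack burden: buyers £18, suppliers £9.
Buyers take the larger share because demand is less price-elastic here (demand slope 1 vs supply slope 2).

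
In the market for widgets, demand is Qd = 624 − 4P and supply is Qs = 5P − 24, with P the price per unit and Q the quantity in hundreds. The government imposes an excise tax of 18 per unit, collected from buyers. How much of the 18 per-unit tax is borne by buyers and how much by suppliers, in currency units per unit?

Before the tax: set 624 − 4P = 5P − 24 → P* = 72, Q* = 336.
With the tax collected from buyers, demand (in seller-price terms) shifts: Qd = 624 − 4(P + 18).
Solving gives Q = 296 with buyers paying 82 and suppliers receiving 64 (the 18 wedge).
Burden on buyers: 10; on suppliers: 8. (They sum to 18.)
The less price-elastic side of the market bears the larger share of a per-unit tax.

Buyers bear 10 per unit; suppliers bear 8 per unit.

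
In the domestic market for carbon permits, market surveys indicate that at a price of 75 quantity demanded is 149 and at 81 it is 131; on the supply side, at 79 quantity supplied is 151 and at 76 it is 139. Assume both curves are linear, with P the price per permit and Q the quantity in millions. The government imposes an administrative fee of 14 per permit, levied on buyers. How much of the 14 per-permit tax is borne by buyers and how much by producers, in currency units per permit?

Demand slope: (131 − 149)/(81 − 75) = -3, so Qd = 374 − 3P.
Supply slope: (139 − 151)/(76 − 79) = 4, so Qs = 4P − 165.
Without the tax, 374 − 3P = 4P − 165 gives 7P = 539, so P* = 77 and Q* = 143.
With the tax collected from buyers, demand (in seller-price terms) shifts: Qd = 374 − 3(P + 14).
Solving gives Q = 119 with buyers paying 85 and producers receiving 71 (the 14 wedge).
Burden on buyers: 8; on producers: 6. (They sum to 14.)

Buyers bear 8 per permit; producers bear 6 per permit.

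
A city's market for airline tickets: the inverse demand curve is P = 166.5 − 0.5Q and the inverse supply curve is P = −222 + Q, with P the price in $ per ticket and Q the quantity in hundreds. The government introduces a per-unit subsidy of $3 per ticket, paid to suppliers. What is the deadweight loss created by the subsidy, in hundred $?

Inverting to Q(P) form: Qd = 333 − 2P; Qs = P + 222.
Before the subsidy: set 333 − 2P = P + 222 → P* = $37, Q* = 259.
With a per-unit subsidy paid to suppliers, each receives P + 3 per unit sold, so supply becomes Qs = (P + 3) + 222.
New equilibrium: buyers pay $36, suppliers receive $39, Q = 261. (Wedge: Pb − Ps = −3.)
Quantity rises by |ΔQ| = |259 − 261| = 2.
DWL = ½ · t · |ΔQ| = ½ · 3 · 2 = $3.

Deadweight loss = $3 hundred.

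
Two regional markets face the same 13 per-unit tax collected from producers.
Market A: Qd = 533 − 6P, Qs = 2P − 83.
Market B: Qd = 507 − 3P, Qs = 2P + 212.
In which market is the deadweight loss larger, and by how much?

Market A: pre-tax P* = 77, Q* = 71; post-tax Q = 51.5; deadweight loss = 126.75.
Market B: pre-tax P* = 59, Q* = 330; post-tax Q = 314.4; deadweight loss = 101.4.
Difference: 126.75 vs 101.4 → market A is larger by 25.35.

Market A, by 25.35.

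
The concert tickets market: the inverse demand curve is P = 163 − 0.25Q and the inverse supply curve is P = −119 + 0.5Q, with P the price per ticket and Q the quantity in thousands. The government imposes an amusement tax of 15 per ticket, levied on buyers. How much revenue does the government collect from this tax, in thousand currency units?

Tax revenue = 5340 thousand.

Rewrite in direct form: Qd = 652 − 4P and Qs = 2P + 238.
Without the tax, 652 − 4P = 2P + 238 gives 6P = 414, so P* = 69 and Q* = 376.
With the tax collected from buyers, demand (in seller-price terms) shifts: Qd = 652 − 4(P + 15).
Solving gives Q = 356 with buyers paying 74 and suppliers receiving 59 (the 15 wedge).
Revenue = t · Q = 15 · 356 = 5340.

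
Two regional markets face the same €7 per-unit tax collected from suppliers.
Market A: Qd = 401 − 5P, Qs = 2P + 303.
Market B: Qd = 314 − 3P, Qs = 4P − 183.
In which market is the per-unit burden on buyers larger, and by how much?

Market B, by €2.

Market A: pre-tax P* = €14, Q* = 331; post-tax Q = 321; per-unit burden on buyers = €2.
Market B: pre-tax P* = €71, Q* = 101; post-tax Q = 89; per-unit burden on buyers = €4.
Difference: €2 vs €4 → market B is larger by €2.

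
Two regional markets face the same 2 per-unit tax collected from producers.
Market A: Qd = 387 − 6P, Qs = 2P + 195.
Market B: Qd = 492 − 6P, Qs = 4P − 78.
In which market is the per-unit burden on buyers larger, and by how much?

Market B, by 0.3.

Market A: pre-tax P* = 24, Q* = 243; post-tax Q = 240; per-unit burden on buyers = 0.5.
Market B: pre-tax P* = 57, Q* = 150; post-tax Q = 145.2; per-unit burden on buyers = 0.8.
Difference: 0.5 vs 0.8 → market B is larger by 0.3.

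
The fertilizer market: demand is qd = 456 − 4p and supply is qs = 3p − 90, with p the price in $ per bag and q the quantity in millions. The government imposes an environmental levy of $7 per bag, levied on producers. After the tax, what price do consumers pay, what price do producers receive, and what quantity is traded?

Consumers pay $81; producers receive $74; quantity = 132.

Without the tax, 456 − 4p = 3p − 90 gives 7p = 546, so p* = $78 and q* = 144.
With the tax collected from producers, supply shifts: qs = 3(p − 7) − 90.
New equilibrium: consumers pay $81, producers receive $74, q = 132. (Wedge: pb − ps = 7.)
The less price-elastic side of the market bears the larger share of a per-unit tax.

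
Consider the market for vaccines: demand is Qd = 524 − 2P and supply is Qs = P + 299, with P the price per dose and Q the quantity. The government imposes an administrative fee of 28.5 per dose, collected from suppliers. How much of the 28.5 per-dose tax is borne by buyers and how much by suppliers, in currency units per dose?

Buyers bear 9.5 per dose; suppliers bear 19 per dose.

Without the tax, 524 − 2P = P + 299 gives 3P = 225, so P* = 75 and Q* = 374.
With the tax collected from suppliers, supply shifts: Qs = (P − 28.5) + 299.
Solving gives Q = 355 with buyers paying 84.5 and suppliers receiving 56 (the 28.5 wedge).
Burden on buyers: 9.5; on suppliers: 19. (They sum to 28.5.)
The less price-elastic side of the market bears the larger share of a per-unit tax.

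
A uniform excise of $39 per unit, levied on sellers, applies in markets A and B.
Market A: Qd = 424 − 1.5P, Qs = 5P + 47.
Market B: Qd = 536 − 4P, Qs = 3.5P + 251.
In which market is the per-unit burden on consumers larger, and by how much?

Market A, by $11.8.

Market A: pre-tax P* = $58, Q* = 337; post-tax Q = 292; per-unit burden on consumers = $30.
Market B: pre-tax P* = $38, Q* = 384; post-tax Q = 311.2; per-unit burden on consumers = $18.2.
Difference: $30 vs $18.2 → market A is larger by $11.8.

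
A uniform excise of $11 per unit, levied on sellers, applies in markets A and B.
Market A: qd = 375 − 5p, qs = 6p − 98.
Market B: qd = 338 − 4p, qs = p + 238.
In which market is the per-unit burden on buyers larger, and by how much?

Market A, by $3.8.

Market A: pre-tax p* = $43, q* = 160; post-tax q = 130; per-unit burden on buyers = $6.
Market B: pre-tax p* = $20, q* = 258; post-tax q = 249.2; per-unit burden on buyers = $2.2.
Difference: $6 vs $2.2 → market A is larger by $3.8.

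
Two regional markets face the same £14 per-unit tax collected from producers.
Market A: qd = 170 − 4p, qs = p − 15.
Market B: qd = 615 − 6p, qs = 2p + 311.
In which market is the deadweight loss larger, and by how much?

Market B, by £68.6.

Market A: pre-tax p* = £37, q* = 22; post-tax q = 10.8; deadweight loss = £78.4.
Market B: pre-tax p* = £38, q* = 387; post-tax q = 366; deadweight loss = £147.
Difference: £78.4 vs £147 → market B is larger by £68.6.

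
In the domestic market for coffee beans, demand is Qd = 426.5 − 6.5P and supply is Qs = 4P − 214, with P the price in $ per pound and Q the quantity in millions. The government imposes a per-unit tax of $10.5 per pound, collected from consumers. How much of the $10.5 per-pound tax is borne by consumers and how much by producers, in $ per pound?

Consumers bear $4 per pound; producers bear $6.5 per pound.

Without the tax, 426.5 − 6.5P = 4P − 214 gives 10.5P = 640.5, so P* = $61 and Q* = 30.
With the tax collected from consumers, demand (in seller-price terms) shifts: Qd = 426.5 − 6.5(P + 10.5).
New equilibrium: consumers pay $65, producers receive $54.5, Q = 4. (Wedge: Pb − Ps = 10.5.)
Burden on consumers: $4; on producers: $6.5. (They sum to $10.5.)
The less price-elastic side of the market bears the larger share of a per-unit tax.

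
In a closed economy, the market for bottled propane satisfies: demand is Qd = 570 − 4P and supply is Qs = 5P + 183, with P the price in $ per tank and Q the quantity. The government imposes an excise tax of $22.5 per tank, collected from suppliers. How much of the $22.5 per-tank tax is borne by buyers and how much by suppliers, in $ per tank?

Buyers bear $12.5 per tank; suppliers bear $10 per tank.

Without the tax, 570 − 4P = 5P + 183 gives 9P = 387, so P* = $43 and Q* = 398.
With the tax collected from suppliers, supply shifts: Qs = 5(P − 22.5) + 183.
Solving gives Q = 348 with buyers paying $55.5 and suppliers receiving $33 (the $22.5 wedge).
Burden on buyers: $12.5; on suppliers: $10. (They sum to $22.5.)
The less price-elastic side of the market bears the larger share of a per-unit tax.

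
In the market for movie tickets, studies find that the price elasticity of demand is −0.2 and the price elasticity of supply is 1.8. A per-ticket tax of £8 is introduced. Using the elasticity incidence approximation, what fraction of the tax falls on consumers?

Incidence ratio: consumers' share ≈ εs / (εs + |εd|) = 1.8 / (1.8 + 0.2) = 0.9.
Supply is the more elastic side, so consumers bear the larger share.

Consumers' share ≈ 0.9.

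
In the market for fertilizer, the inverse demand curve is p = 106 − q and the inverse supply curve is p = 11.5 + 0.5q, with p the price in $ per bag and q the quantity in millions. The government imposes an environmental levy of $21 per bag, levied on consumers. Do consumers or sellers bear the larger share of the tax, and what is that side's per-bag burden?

Consumers bear the larger share: $14 per bag.

Rewrite in direct form: qd = 106 − p and qs = 2p − 23.
Before the tax: set 106 − p = 2p − 23 → p* = $43, q* = 63.
With the tax collected from consumers, demand (in seller-price terms) shifts: qd = 106 − (p + 21).
Solving gives q = 49 with consumers paying $57 and sellers receiving $36 (the $21 wedge).
Per-bag burden: consumers $14, sellers $7.
Consumers take the larger share because demand is less price-elastic here (demand slope 1 vs supply slope 2).
The less price-elastic side of the market bears the larger share of a per-unit tax.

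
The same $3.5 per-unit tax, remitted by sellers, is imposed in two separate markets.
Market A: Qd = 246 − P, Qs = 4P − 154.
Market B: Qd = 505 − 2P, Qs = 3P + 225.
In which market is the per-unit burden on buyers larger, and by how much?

Market A: pre-tax P* = $80, Q* = 166; post-tax Q = 163.2; per-unit burden on buyers = $2.8.
Market B: pre-tax P* = $56, Q* = 393; post-tax Q = 388.8; per-unit burden on buyers = $2.1.
Difference: $2.8 vs $2.1 → market A is larger by $0.7.

Market A, by $0.7.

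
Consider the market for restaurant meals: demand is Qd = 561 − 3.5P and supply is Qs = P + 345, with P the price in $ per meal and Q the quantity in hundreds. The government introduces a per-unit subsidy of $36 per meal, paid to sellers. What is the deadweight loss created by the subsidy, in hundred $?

Deadweight loss = $504 hundred.

Before the subsidy: set 561 − 3.5P = P + 345 → P* = $48, Q* = 393.
With a per-unit subsidy paid to sellers, each receives P + 36 per unit sold, so supply becomes Qs = (P + 36) + 345.
New equilibrium: consumers pay $40, sellers receive $76, Q = 421. (Wedge: Pb − Ps = −36.)
Quantity rises by |ΔQ| = |393 − 421| = 28.
DWL = ½ · t · |ΔQ| = ½ · 36 · 28 = $504.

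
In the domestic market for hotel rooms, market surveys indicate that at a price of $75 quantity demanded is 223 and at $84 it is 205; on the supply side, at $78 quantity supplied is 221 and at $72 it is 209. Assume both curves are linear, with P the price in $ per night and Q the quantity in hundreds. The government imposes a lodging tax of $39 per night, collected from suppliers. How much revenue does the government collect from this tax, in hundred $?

Tax revenue = $7020 hundred.

Demand slope: (205 − 223)/(84 − 75) = -2, so Qd = 373 − 2P.
Supply slope: (209 − 221)/(72 − 78) = 2, so Qs = 2P + 65.
Without the tax, 373 − 2P = 2P + 65 gives 4P = 308, so P* = $77 and Q* = 219.
With the tax collected from suppliers, supply shifts: Qs = 2(P − 39) + 65.
New equilibrium: consumers pay $96.5, suppliers receive $57.5, Q = 180. (Wedge: Pb − Ps = 39.)
Revenue = t · Q = 39 · 180 = $7020.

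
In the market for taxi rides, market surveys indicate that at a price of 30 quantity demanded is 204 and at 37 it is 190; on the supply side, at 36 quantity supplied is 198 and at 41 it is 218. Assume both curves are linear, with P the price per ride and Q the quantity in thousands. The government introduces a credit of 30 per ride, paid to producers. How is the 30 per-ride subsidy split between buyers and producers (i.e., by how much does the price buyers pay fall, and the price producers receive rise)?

Buyers gain 20 per ride; producers gain 10 per ride.

Demand slope: (190 − 204)/(37 − 30) = -2, so Qd = 264 − 2P.
Supply slope: (218 − 198)/(41 − 36) = 4, so Qs = 4P + 54.
Without the subsidy, 264 − 2P = 4P + 54 gives 6P = 210, so P* = 35 and Q* = 194.
With a per-unit subsidy paid to producers, each receives P + 30 per unit sold, so supply becomes Qs = 4(P + 30) + 54.
Solving gives Q = 234 with buyers paying 15 and producers receiving 45 (the 30 wedge).
Gain to buyers: 20; to producers: 10. (They sum to 30.)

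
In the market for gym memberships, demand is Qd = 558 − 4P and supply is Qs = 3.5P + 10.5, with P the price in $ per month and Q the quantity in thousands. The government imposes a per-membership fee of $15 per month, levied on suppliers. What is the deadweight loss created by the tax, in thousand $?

Before the tax: set 558 − 4P = 3.5P + 10.5 → P* = $73, Q* = 266.
With the tax collected from suppliers, supply shifts: Qs = 3.5(P − 15) + 10.5.
New equilibrium: consumers pay $80, suppliers receive $65, Q = 238. (Wedge: Pb − Ps = 15.)
Quantity falls by |ΔQ| = |266 − 238| = 28.
DWL = ½ · t · |ΔQ| = ½ · 15 · 28 = $210.

Deadweight loss = $210 thousand.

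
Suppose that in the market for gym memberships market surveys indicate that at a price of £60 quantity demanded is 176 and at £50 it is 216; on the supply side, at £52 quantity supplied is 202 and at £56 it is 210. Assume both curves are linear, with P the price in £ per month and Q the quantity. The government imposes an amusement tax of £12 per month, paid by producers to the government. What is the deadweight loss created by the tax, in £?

Deadweight loss = £96.

Demand slope: (216 − 176)/(50 − 60) = -4, so Qd = 416 − 4P.
Supply slope: (210 − 202)/(56 − 52) = 2, so Qs = 2P + 98.
Without the tax, 416 − 4P = 2P + 98 gives 6P = 318, so P* = £53 and Q* = 204.
With the tax collected from producers, supply shifts: Qs = 2(P − 12) + 98.
New equilibrium: consumers pay £57, producers receive £45, Q = 188. (Wedge: Pb − Ps = 12.)
Quantity falls by |ΔQ| = |204 − 188| = 16.
DWL = ½ · t · |ΔQ| = ½ · 12 · 16 = £96.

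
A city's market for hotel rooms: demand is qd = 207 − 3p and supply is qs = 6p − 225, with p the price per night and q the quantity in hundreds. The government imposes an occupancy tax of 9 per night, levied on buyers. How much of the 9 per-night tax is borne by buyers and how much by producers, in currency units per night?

Without the tax, 207 − 3p = 6p − 225 gives 9p = 432, so p* = 48 and q* = 63.
With the tax collected from buyers, demand (in seller-price terms) shifts: qd = 207 − 3(p + 9).
Solving gives q = 45 with buyers paying 54 and producers receiving 45 (the 9 wedge).
Burden on buyers: 6; on producers: 3. (They sum to 9.)
The less price-elastic side of the market bears the larger share of a per-unit tax.

Buyers bear 6 per night; producers bear 3 per night.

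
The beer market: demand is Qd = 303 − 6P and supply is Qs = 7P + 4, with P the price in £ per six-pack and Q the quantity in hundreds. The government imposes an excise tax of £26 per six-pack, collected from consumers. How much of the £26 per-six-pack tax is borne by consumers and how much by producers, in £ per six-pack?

Consumers bear £14 per six-pack; producers bear £12 per six-pack.

Before the tax: set 303 − 6P = 7P + 4 → P* = £23, Q* = 165.
With the tax collected from consumers, demand (in seller-price terms) shifts: Qd = 303 − 6(P + 26).
Solving gives Q = 81 with consumers paying £37 and producers receiving £11 (the £26 wedge).
Burden on consumers: £14; on producers: £12. (They sum to £26.)
The less price-elastic side of the market bears the larger share of a per-unit tax.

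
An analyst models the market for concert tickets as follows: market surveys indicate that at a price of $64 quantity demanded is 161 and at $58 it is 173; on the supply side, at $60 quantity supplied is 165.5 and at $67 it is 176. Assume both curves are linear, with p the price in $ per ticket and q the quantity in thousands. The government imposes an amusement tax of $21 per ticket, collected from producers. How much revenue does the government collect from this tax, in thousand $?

Demand slope: (173 − 161)/(58 − 64) = -2, so qd = 289 − 2p.
Supply slope: (176 − 165.5)/(67 − 60) = 1.5, so qs = 1.5p + 75.5.
Without the tax, 289 − 2p = 1.5p + 75.5 gives 3.5p = 213.5, so p* = $61 and q* = 167.
With the tax collected from producers, supply shifts: qs = 1.5(p − 21) + 75.5.
Solving gives q = 149 with buyers paying $70 and producers receiving $49 (the $21 wedge).
Revenue = t · Q = 21 · 149 = $3129.

Tax revenue = $3129 thousand.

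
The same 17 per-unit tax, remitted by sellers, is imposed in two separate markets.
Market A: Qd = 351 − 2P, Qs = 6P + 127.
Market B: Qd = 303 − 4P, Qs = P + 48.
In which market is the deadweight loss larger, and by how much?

Market A: pre-tax P* = 28, Q* = 295; post-tax Q = 269.5; deadweight loss = 216.75.
Market B: pre-tax P* = 51, Q* = 99; post-tax Q = 85.4; deadweight loss = 115.6.
Difference: 216.75 vs 115.6 → market A is larger by 101.15.

Market A, by 101.15.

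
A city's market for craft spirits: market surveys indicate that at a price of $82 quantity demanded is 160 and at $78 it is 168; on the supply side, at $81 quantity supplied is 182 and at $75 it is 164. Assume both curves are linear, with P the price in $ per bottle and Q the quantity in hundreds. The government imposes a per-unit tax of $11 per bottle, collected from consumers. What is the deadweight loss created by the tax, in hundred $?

Deadweight loss = $72.6 hundred.

Demand slope: (168 − 160)/(78 − 82) = -2, so Qd = 324 − 2P.
Supply slope: (164 − 182)/(75 − 81) = 3, so Qs = 3P − 61.
Before the tax: set 324 − 2P = 3P − 61 → P* = $77, Q* = 170.
With the tax collected from consumers, demand (in seller-price terms) shifts: Qd = 324 − 2(P + 11).
New equilibrium: consumers pay $83.6, sellers receive $72.6, Q = 156.8. (Wedge: Pb − Ps = 11.)
Quantity falls by |ΔQ| = |170 − 156.8| = 13.2.
DWL = ½ · t · |ΔQ| = ½ · 11 · 13.2 = $72.6.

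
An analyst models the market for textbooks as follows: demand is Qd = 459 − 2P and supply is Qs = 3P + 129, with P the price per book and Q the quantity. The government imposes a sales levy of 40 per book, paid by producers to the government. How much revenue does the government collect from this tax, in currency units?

Tax revenue = 11160.

Before the tax: set 459 − 2P = 3P + 129 → P* = 66, Q* = 327.
With the tax collected from producers, supply shifts: Qs = 3(P − 40) + 129.
Solving gives Q = 279 with buyers paying 90 and producers receiving 50 (the 40 wedge).
Revenue = t · Q = 40 · 279 = 11160.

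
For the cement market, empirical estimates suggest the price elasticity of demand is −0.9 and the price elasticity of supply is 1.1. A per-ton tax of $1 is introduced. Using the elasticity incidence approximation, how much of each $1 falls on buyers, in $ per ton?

Incidence ratio: buyers' share ≈ εs / (εs + |εd|) = 1.1 / (1.1 + 0.9) = 0.55.
So buyers bear ≈ 0.55 × $1 = $0.55; producers bear $0.45.

Buyers bear ≈ $0.55 per ton.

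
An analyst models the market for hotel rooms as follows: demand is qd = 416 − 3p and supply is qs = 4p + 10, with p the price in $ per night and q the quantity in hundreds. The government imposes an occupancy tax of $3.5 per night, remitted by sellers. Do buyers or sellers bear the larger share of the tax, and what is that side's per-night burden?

Without the tax, 416 − 3p = 4p + 10 gives 7p = 406, so p* = $58 and q* = 242.
With the tax collected from sellers, supply shifts: qs = 4(p − 3.5) + 10.
Solving gives q = 236 with buyers paying $60 and sellers receiving $56.5 (the $3.5 wedge).
Per-night burden: buyers $2, sellers $1.5.
Buyers take the larger share because demand is less price-elastic here (demand slope 3 vs supply slope 4).
The less price-elastic side of the market bears the larger share of a per-unit tax.

Buyers bear the larger share: $2 per night.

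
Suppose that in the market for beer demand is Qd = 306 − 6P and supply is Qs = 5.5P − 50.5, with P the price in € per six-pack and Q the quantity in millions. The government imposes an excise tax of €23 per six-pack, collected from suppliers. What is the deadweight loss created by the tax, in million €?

Deadweight loss = €759 million.

Without the tax, 306 − 6P = 5.5P − 50.5 gives 11.5P = 356.5, so P* = €31 and Q* = 120.
With the tax collected from suppliers, supply shifts: Qs = 5.5(P − 23) − 50.5.
New equilibrium: consumers pay €42, suppliers receive €19, Q = 54. (Wedge: Pb − Ps = 23.)
Quantity falls by |ΔQ| = |120 − 54| = 66.
DWL = ½ · t · |ΔQ| = ½ · 23 · 66 = €759.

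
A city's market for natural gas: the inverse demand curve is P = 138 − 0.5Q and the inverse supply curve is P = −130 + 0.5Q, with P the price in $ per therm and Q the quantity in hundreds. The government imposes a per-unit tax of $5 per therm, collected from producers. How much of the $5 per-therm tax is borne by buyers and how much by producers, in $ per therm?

Buyers bear $2.5 per therm; producers bear $2.5 per therm.

Inverting to Q(P) form: Qd = 276 − 2P; Qs = 2P + 260.
Before the tax: set 276 − 2P = 2P + 260 → P* = $4, Q* = 268.
With the tax collected from producers, supply shifts: Qs = 2(P − 5) + 260.
New equilibrium: buyers pay $6.5, producers receive $1.5, Q = 263. (Wedge: Pb − Ps = 5.)
Burden on buyers: $2.5; on producers: $2.5. (They sum to $5.)
The less price-elastic side of the market bears the larger share of a per-unit tax.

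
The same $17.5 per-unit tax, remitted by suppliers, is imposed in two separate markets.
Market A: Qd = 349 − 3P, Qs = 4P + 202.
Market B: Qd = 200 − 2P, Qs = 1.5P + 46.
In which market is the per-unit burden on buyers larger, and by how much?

Market A: pre-tax P* = $21, Q* = 286; post-tax Q = 256; per-unit burden on buyers = $10.
Market B: pre-tax P* = $44, Q* = 112; post-tax Q = 97; per-unit burden on buyers = $7.5.
Difference: $10 vs $7.5 → market A is larger by $2.5.

Market A, by $2.5.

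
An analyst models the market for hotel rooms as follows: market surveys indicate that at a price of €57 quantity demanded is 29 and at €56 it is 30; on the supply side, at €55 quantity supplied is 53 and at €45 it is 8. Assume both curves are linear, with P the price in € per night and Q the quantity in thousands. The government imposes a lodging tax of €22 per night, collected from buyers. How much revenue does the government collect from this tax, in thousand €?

Tax revenue = €374 thousand.

Demand slope: (30 − 29)/(56 − 57) = -1, so Qd = 86 − P.
Supply slope: (8 − 53)/(45 − 55) = 4.5, so Qs = 4.5P − 194.5.
Before the tax: set 86 − P = 4.5P − 194.5 → P* = €51, Q* = 35.
With the tax collected from buyers, demand (in seller-price terms) shifts: Qd = 86 − (P + 22).
New equilibrium: buyers pay €69, producers receive €47, Q = 17. (Wedge: Pb − Ps = 22.)
Revenue = t · Q = 22 · 17 = €374.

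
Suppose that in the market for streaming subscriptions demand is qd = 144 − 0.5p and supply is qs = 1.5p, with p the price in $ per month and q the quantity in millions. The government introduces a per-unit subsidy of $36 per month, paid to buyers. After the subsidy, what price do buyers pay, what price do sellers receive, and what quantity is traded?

Buyers pay $45; sellers receive $81; quantity = 121.5.

Before the subsidy: set 144 − 0.5p = 1.5p → p* = $72, q* = 108.
With a per-unit subsidy paid to buyers, each effectively pays p − 36, so demand becomes qd = 144 − 0.5(p − 36).
Solving gives q = 121.5 with buyers paying $45 and sellers receiving $81 (the $36 wedge).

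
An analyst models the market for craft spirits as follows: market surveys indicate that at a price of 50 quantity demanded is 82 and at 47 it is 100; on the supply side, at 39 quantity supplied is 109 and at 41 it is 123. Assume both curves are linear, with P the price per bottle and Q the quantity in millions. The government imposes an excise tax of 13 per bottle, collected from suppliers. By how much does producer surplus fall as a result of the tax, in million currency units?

Producer surplus falls by 654 million.

Demand slope: (100 − 82)/(47 − 50) = -6, so Qd = 382 − 6P.
Supply slope: (123 − 109)/(41 − 39) = 7, so Qs = 7P − 164.
Without the tax, 382 − 6P = 7P − 164 gives 13P = 546, so P* = 42 and Q* = 130.
With the tax collected from suppliers, supply shifts: Qs = 7(P − 13) − 164.
New equilibrium: buyers pay 49, suppliers receive 36, Q = 88. (Wedge: Pb − Ps = 13.)
ΔPS is the trapezoid between Q = 88 and Q = 130 of height 6: ½ · (130 + 88) · 6 = 654.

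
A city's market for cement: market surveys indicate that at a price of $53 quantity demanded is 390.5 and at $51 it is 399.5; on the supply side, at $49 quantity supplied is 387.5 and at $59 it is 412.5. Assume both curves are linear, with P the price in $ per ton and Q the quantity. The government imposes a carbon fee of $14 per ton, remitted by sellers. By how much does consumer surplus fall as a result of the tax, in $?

Consumer surplus falls by $1918.75.

Demand slope: (399.5 − 390.5)/(51 − 53) = -4.5, so Qd = 629 − 4.5P.
Supply slope: (412.5 − 387.5)/(59 − 49) = 2.5, so Qs = 2.5P + 265.
Without the tax, 629 − 4.5P = 2.5P + 265 gives 7P = 364, so P* = $52 and Q* = 395.
With the tax collected from sellers, supply shifts: Qs = 2.5(P − 14) + 265.
New equilibrium: buyers pay $57, sellers receive $43, Q = 372.5. (Wedge: Pb − Ps = 14.)
ΔCS is the trapezoid between Q = 372.5 and Q = 395 of height $5: ½ · (395 + 372.5) · 5 = $1918.75.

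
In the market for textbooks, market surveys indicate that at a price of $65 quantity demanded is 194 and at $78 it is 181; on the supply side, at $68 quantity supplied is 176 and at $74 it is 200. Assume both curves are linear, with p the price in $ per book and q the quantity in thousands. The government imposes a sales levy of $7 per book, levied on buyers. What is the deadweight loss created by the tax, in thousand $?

Demand slope: (181 − 194)/(78 − 65) = -1, so qd = 259 − p.
Supply slope: (200 − 176)/(74 − 68) = 4, so qs = 4p − 96.
Before the tax: set 259 − p = 4p − 96 → p* = $71, q* = 188.
With the tax collected from buyers, demand (in seller-price terms) shifts: qd = 259 − (p + 7).
New equilibrium: buyers pay $76.6, suppliers receive $69.6, q = 182.4. (Wedge: pb − ps = 7.)
Quantity falls by |ΔQ| = |188 − 182.4| = 5.6.
DWL = ½ · t · |ΔQ| = ½ · 7 · 5.6 = $19.6.

Deadweight loss = $19.6 thousand.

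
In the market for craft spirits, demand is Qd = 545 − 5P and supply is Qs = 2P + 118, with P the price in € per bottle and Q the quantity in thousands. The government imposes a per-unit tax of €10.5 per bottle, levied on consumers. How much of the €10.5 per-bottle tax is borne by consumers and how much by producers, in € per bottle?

Before the tax: set 545 − 5P = 2P + 118 → P* = €61, Q* = 240.
With the tax collected from consumers, demand (in seller-price terms) shifts: Qd = 545 − 5(P + 10.5).
New equilibrium: consumers pay €64, producers receive €53.5, Q = 225. (Wedge: Pb − Ps = 10.5.)
Burden on consumers: €3; on producers: €7.5. (They sum to €10.5.)
The less price-elastic side of the market bears the larger share of a per-unit tax.

Consumers bear €3 per bottle; producers bear €7.5 per bottle.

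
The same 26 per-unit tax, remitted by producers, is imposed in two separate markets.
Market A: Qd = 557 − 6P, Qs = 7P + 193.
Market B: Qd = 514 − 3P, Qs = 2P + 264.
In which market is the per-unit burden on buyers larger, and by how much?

Market A: pre-tax P* = 28, Q* = 389; post-tax Q = 305; per-unit burden on buyers = 14.
Market B: pre-tax P* = 50, Q* = 364; post-tax Q = 332.8; per-unit burden on buyers = 10.4.
Difference: 14 vs 10.4 → market A is larger by 3.6.

Market A, by 3.6.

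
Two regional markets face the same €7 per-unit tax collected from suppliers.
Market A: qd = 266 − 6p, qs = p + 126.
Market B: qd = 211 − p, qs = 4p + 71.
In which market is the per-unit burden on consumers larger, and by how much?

Market A: pre-tax p* = €20, q* = 146; post-tax q = 140; per-unit burden on consumers = €1.
Market B: pre-tax p* = €28, q* = 183; post-tax q = 177.4; per-unit burden on consumers = €5.6.
Difference: €1 vs €5.6 → market B is larger by €4.6.

Market B, by €4.6.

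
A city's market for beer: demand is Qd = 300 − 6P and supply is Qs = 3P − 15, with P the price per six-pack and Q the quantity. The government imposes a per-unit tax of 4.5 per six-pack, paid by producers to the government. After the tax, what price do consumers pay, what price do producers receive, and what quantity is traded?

Consumers pay 36.5; producers receive 32; quantity = 81.

Without the tax, 300 − 6P = 3P − 15 gives 9P = 315, so P* = 35 and Q* = 90.
With the tax collected from producers, supply shifts: Qs = 3(P − 4.5) − 15.
New equilibrium: consumers pay 36.5, producers receive 32, Q = 81. (Wedge: Pb − Ps = 4.5.)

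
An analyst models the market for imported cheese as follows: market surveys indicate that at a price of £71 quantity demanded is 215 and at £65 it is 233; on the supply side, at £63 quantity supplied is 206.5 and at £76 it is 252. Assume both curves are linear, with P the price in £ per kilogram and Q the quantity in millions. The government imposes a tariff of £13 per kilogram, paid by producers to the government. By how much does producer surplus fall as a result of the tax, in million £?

Demand slope: (233 − 215)/(65 − 71) = -3, so Qd = 428 − 3P.
Supply slope: (252 − 206.5)/(76 − 63) = 3.5, so Qs = 3.5P − 14.
Before the tax: set 428 − 3P = 3.5P − 14 → P* = £68, Q* = 224.
With the tax collected from producers, supply shifts: Qs = 3.5(P − 13) − 14.
Solving gives Q = 203 with buyers paying £75 and producers receiving £62 (the £13 wedge).
ΔPS is the trapezoid between Q = 203 and Q = 224 of height £6: ½ · (224 + 203) · 6 = £1281.

Producer surplus falls by £1281 million.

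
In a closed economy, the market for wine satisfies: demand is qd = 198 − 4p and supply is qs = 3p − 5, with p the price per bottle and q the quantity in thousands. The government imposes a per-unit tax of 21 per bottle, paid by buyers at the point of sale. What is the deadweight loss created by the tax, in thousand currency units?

Deadweight loss = 378 thousand.

Without the tax, 198 − 4p = 3p − 5 gives 7p = 203, so p* = 29 and q* = 82.
With the tax collected from buyers, demand (in seller-price terms) shifts: qd = 198 − 4(p + 21).
Solving gives q = 46 with buyers paying 38 and producers receiving 17 (the 21 wedge).
Quantity falls by |ΔQ| = |82 − 46| = 36.
DWL = ½ · t · |ΔQ| = ½ · 21 · 36 = 378.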